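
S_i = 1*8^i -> [1, 8, 64, 512, 4096]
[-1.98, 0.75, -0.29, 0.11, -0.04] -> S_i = -1.98*(-0.38)^i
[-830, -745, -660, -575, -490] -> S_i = -830 + 85*i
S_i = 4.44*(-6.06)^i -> [4.44, -26.91, 163.05, -988.1, 5987.89]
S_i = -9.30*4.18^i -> [-9.3, -38.87, -162.49, -679.22, -2839.15]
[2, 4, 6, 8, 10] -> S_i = 2 + 2*i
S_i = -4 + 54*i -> [-4, 50, 104, 158, 212]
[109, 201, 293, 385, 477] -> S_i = 109 + 92*i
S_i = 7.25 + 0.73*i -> [7.25, 7.98, 8.71, 9.44, 10.17]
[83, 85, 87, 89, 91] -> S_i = 83 + 2*i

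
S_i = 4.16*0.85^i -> [4.16, 3.54, 3.01, 2.55, 2.17]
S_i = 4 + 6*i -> [4, 10, 16, 22, 28]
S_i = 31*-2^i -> [31, -62, 124, -248, 496]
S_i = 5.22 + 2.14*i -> [5.22, 7.36, 9.5, 11.64, 13.78]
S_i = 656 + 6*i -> [656, 662, 668, 674, 680]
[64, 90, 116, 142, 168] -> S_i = 64 + 26*i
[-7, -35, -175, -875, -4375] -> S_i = -7*5^i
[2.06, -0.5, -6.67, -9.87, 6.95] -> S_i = Random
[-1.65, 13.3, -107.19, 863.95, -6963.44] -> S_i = -1.65*(-8.06)^i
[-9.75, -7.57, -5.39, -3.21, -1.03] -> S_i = -9.75 + 2.18*i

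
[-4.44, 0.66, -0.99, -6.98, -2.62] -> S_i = Random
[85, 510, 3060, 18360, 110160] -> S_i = 85*6^i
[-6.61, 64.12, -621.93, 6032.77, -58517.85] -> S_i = -6.61*(-9.70)^i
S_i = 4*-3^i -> [4, -12, 36, -108, 324]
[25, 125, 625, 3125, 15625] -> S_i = 25*5^i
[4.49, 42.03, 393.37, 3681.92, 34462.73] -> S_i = 4.49*9.36^i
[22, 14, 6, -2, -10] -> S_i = 22 + -8*i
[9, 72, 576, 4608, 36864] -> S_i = 9*8^i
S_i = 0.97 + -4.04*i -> [0.97, -3.07, -7.11, -11.15, -15.19]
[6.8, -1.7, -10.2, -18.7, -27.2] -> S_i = 6.80 + -8.50*i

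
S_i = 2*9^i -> [2, 18, 162, 1458, 13122]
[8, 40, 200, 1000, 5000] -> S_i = 8*5^i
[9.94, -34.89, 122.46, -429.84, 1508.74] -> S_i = 9.94*(-3.51)^i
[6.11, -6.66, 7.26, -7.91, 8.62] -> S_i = 6.11*(-1.09)^i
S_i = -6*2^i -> [-6, -12, -24, -48, -96]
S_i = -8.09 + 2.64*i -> [-8.09, -5.45, -2.81, -0.17, 2.47]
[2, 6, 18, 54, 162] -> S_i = 2*3^i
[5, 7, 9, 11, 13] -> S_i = 5 + 2*i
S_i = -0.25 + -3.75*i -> [-0.25, -4.0, -7.75, -11.5, -15.25]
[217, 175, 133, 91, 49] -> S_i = 217 + -42*i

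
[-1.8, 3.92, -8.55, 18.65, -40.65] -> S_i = -1.80*(-2.18)^i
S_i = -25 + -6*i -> [-25, -31, -37, -43, -49]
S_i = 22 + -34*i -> [22, -12, -46, -80, -114]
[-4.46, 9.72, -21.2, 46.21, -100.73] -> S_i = -4.46*(-2.18)^i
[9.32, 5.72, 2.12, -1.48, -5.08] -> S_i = 9.32 + -3.60*i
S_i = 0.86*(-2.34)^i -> [0.86, -2.01, 4.71, -11.02, 25.78]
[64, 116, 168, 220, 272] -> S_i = 64 + 52*i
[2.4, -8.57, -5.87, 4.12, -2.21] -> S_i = Random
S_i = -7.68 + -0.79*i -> [-7.68, -8.47, -9.26, -10.05, -10.84]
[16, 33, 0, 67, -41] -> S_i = Random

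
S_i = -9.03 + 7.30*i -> [-9.03, -1.73, 5.57, 12.87, 20.17]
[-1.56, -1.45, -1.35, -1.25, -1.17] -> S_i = -1.56*0.93^i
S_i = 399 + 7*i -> [399, 406, 413, 420, 427]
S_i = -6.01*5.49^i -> [-6.01, -32.99, -181.14, -994.47, -5459.64]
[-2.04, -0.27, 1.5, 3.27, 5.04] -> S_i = -2.04 + 1.77*i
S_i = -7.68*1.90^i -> [-7.68, -14.59, -27.72, -52.68, -100.09]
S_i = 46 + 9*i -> [46, 55, 64, 73, 82]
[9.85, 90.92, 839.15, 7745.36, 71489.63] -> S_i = 9.85*9.23^i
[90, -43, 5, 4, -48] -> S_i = Random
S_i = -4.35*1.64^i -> [-4.35, -7.13, -11.7, -19.19, -31.47]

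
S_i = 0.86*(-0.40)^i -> [0.86, -0.34, 0.14, -0.06, 0.02]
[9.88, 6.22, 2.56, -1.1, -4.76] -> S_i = 9.88 + -3.66*i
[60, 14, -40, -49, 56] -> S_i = Random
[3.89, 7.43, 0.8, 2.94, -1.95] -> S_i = Random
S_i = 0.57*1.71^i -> [0.57, 0.97, 1.67, 2.85, 4.87]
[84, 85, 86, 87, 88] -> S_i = 84 + 1*i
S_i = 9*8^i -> [9, 72, 576, 4608, 36864]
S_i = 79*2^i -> [79, 158, 316, 632, 1264]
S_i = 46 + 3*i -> [46, 49, 52, 55, 58]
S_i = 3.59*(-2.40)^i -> [3.59, -8.62, 20.68, -49.63, 119.11]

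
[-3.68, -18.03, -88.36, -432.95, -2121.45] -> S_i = -3.68*4.90^i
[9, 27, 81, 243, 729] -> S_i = 9*3^i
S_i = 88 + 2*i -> [88, 90, 92, 94, 96]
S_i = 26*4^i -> [26, 104, 416, 1664, 6656]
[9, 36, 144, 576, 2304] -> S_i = 9*4^i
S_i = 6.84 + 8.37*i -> [6.84, 15.21, 23.58, 31.95, 40.32]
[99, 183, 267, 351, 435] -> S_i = 99 + 84*i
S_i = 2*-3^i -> [2, -6, 18, -54, 162]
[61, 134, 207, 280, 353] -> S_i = 61 + 73*i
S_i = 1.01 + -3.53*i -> [1.01, -2.52, -6.05, -9.58, -13.11]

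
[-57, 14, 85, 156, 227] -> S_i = -57 + 71*i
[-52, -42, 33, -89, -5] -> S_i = Random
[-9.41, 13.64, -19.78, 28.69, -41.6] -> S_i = -9.41*(-1.45)^i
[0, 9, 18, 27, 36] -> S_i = 0 + 9*i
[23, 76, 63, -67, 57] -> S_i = Random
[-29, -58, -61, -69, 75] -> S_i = Random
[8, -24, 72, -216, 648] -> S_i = 8*-3^i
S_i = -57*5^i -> [-57, -285, -1425, -7125, -35625]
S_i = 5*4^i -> [5, 20, 80, 320, 1280]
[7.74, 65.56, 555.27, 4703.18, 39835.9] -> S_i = 7.74*8.47^i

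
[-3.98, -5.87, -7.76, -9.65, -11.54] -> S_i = -3.98 + -1.89*i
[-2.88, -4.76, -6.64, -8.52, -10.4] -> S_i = -2.88 + -1.88*i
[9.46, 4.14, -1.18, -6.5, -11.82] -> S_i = 9.46 + -5.32*i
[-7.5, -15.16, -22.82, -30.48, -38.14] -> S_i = -7.50 + -7.66*i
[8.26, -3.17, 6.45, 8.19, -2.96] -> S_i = Random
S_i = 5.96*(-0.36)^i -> [5.96, -2.15, 0.77, -0.28, 0.1]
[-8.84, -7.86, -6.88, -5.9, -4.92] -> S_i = -8.84 + 0.98*i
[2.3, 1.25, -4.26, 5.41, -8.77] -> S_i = Random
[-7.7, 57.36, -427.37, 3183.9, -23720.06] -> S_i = -7.70*(-7.45)^i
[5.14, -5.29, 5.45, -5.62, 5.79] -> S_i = 5.14*(-1.03)^i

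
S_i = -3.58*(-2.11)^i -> [-3.58, 7.55, -15.94, 33.63, -70.96]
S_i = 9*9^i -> [9, 81, 729, 6561, 59049]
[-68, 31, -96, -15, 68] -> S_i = Random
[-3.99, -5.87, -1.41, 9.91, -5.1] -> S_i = Random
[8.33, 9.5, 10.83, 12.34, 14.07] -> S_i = 8.33*1.14^i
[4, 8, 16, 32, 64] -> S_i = 4*2^i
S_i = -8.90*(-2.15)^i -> [-8.9, 19.14, -41.14, 88.45, -190.17]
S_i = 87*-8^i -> [87, -696, 5568, -44544, 356352]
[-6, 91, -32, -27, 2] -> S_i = Random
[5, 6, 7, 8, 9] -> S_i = 5 + 1*i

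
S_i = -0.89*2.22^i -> [-0.89, -1.98, -4.39, -9.74, -21.62]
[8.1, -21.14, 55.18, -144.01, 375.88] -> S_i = 8.10*(-2.61)^i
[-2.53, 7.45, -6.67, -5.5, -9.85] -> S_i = Random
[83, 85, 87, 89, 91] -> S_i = 83 + 2*i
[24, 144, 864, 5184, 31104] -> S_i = 24*6^i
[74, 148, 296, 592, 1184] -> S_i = 74*2^i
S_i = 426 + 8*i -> [426, 434, 442, 450, 458]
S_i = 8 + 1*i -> [8, 9, 10, 11, 12]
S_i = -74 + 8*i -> [-74, -66, -58, -50, -42]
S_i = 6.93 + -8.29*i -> [6.93, -1.36, -9.65, -17.94, -26.23]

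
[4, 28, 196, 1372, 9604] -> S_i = 4*7^i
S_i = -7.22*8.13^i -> [-7.22, -58.7, -477.22, -3879.8, -31542.74]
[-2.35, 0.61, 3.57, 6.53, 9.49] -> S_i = -2.35 + 2.96*i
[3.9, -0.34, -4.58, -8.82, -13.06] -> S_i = 3.90 + -4.24*i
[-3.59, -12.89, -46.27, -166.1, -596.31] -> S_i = -3.59*3.59^i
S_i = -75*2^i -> [-75, -150, -300, -600, -1200]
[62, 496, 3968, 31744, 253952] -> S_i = 62*8^i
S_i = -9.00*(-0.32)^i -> [-9.0, 2.88, -0.92, 0.29, -0.09]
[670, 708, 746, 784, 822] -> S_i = 670 + 38*i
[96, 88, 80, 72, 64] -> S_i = 96 + -8*i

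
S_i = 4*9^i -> [4, 36, 324, 2916, 26244]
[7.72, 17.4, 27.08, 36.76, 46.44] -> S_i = 7.72 + 9.68*i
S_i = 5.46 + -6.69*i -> [5.46, -1.23, -7.92, -14.61, -21.3]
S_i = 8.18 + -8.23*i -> [8.18, -0.05, -8.28, -16.51, -24.74]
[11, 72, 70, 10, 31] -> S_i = Random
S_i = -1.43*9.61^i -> [-1.43, -13.74, -132.06, -1269.13, -12196.34]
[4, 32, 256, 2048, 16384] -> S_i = 4*8^i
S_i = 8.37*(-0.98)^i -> [8.37, -8.2, 8.04, -7.88, 7.72]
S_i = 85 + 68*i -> [85, 153, 221, 289, 357]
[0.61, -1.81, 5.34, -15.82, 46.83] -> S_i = 0.61*(-2.96)^i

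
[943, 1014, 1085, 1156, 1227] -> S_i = 943 + 71*i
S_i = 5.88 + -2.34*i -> [5.88, 3.54, 1.2, -1.14, -3.48]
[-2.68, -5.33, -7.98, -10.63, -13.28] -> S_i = -2.68 + -2.65*i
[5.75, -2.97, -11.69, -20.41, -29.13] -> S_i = 5.75 + -8.72*i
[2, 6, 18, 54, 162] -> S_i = 2*3^i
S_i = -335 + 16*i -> [-335, -319, -303, -287, -271]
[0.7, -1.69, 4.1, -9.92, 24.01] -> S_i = 0.70*(-2.42)^i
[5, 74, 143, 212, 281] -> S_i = 5 + 69*i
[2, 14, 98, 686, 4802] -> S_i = 2*7^i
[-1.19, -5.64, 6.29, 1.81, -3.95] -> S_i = Random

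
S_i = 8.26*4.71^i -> [8.26, 38.9, 183.24, 863.06, 4065.03]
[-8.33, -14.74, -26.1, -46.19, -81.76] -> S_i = -8.33*1.77^i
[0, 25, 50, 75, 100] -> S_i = 0 + 25*i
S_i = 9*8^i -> [9, 72, 576, 4608, 36864]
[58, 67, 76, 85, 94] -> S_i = 58 + 9*i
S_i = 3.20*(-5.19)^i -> [3.2, -16.61, 86.2, -447.35, 2321.77]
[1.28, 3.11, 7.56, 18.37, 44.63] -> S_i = 1.28*2.43^i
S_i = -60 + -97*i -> [-60, -157, -254, -351, -448]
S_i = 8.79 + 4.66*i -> [8.79, 13.45, 18.11, 22.77, 27.43]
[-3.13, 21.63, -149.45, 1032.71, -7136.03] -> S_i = -3.13*(-6.91)^i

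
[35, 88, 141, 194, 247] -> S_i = 35 + 53*i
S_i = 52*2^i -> [52, 104, 208, 416, 832]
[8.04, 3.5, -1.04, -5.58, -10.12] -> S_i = 8.04 + -4.54*i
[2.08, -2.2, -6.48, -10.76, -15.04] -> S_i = 2.08 + -4.28*i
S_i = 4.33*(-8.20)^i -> [4.33, -35.51, 291.15, -2387.42, 19576.87]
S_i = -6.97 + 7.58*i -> [-6.97, 0.61, 8.19, 15.77, 23.35]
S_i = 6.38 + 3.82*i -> [6.38, 10.2, 14.02, 17.84, 21.66]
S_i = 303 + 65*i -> [303, 368, 433, 498, 563]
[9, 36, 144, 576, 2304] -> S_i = 9*4^i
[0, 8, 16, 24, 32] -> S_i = 0 + 8*i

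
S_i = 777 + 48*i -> [777, 825, 873, 921, 969]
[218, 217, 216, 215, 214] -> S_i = 218 + -1*i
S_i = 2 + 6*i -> [2, 8, 14, 20, 26]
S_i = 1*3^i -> [1, 3, 9, 27, 81]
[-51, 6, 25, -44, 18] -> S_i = Random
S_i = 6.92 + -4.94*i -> [6.92, 1.98, -2.96, -7.9, -12.84]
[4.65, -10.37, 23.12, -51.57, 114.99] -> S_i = 4.65*(-2.23)^i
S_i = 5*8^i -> [5, 40, 320, 2560, 20480]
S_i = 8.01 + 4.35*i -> [8.01, 12.36, 16.71, 21.06, 25.41]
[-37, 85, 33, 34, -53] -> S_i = Random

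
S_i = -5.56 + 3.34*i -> [-5.56, -2.22, 1.12, 4.46, 7.8]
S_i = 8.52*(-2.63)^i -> [8.52, -22.41, 58.93, -154.99, 407.63]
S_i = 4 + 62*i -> [4, 66, 128, 190, 252]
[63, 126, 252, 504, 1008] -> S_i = 63*2^i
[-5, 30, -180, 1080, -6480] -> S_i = -5*-6^i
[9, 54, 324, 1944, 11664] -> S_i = 9*6^i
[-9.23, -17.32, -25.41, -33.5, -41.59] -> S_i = -9.23 + -8.09*i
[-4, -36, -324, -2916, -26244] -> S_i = -4*9^i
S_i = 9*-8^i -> [9, -72, 576, -4608, 36864]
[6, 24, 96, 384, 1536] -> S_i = 6*4^i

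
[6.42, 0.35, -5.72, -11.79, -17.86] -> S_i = 6.42 + -6.07*i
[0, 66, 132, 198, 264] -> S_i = 0 + 66*i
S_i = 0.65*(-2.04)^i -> [0.65, -1.33, 2.71, -5.52, 11.26]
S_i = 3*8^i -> [3, 24, 192, 1536, 12288]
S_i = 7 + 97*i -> [7, 104, 201, 298, 395]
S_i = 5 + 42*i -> [5, 47, 89, 131, 173]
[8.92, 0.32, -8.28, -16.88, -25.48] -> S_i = 8.92 + -8.60*i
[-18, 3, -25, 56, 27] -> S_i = Random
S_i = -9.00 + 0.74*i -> [-9.0, -8.26, -7.52, -6.78, -6.04]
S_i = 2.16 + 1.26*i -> [2.16, 3.42, 4.68, 5.94, 7.2]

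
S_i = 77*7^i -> [77, 539, 3773, 26411, 184877]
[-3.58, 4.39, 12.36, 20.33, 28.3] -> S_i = -3.58 + 7.97*i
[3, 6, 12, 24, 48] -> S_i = 3*2^i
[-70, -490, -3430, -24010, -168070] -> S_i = -70*7^i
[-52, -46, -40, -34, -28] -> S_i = -52 + 6*i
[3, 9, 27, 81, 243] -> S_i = 3*3^i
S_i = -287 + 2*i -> [-287, -285, -283, -281, -279]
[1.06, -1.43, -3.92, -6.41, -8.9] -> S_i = 1.06 + -2.49*i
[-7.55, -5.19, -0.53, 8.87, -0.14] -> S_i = Random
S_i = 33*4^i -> [33, 132, 528, 2112, 8448]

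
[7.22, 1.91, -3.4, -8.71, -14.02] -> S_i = 7.22 + -5.31*i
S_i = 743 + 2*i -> [743, 745, 747, 749, 751]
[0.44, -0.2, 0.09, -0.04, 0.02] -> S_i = 0.44*(-0.46)^i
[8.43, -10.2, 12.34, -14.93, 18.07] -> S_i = 8.43*(-1.21)^i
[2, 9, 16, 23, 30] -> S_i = 2 + 7*i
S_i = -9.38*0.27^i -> [-9.38, -2.53, -0.68, -0.18, -0.05]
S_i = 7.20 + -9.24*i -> [7.2, -2.04, -11.28, -20.52, -29.76]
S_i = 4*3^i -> [4, 12, 36, 108, 324]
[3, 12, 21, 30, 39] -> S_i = 3 + 9*i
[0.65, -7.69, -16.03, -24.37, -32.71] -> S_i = 0.65 + -8.34*i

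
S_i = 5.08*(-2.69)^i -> [5.08, -13.67, 36.76, -98.88, 265.99]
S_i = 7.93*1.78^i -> [7.93, 14.12, 25.13, 44.72, 79.61]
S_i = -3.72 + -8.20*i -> [-3.72, -11.92, -20.12, -28.32, -36.52]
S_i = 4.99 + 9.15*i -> [4.99, 14.14, 23.29, 32.44, 41.59]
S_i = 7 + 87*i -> [7, 94, 181, 268, 355]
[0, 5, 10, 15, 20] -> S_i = 0 + 5*i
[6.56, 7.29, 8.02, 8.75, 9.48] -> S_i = 6.56 + 0.73*i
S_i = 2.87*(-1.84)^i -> [2.87, -5.28, 9.72, -17.88, 32.9]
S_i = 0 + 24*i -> [0, 24, 48, 72, 96]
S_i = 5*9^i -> [5, 45, 405, 3645, 32805]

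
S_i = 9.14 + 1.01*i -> [9.14, 10.15, 11.16, 12.17, 13.18]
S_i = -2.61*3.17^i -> [-2.61, -8.27, -26.23, -83.14, -263.56]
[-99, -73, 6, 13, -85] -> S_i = Random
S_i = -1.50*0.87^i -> [-1.5, -1.3, -1.14, -0.99, -0.86]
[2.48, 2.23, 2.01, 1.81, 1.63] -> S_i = 2.48*0.90^i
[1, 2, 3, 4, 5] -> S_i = 1 + 1*i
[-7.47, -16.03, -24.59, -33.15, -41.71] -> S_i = -7.47 + -8.56*i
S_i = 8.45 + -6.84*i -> [8.45, 1.61, -5.23, -12.07, -18.91]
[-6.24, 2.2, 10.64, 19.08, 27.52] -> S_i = -6.24 + 8.44*i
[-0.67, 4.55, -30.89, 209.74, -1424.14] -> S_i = -0.67*(-6.79)^i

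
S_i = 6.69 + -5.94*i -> [6.69, 0.75, -5.19, -11.13, -17.07]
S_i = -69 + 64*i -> [-69, -5, 59, 123, 187]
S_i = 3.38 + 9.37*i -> [3.38, 12.75, 22.12, 31.49, 40.86]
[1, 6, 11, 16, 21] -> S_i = 1 + 5*i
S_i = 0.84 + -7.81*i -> [0.84, -6.97, -14.78, -22.59, -30.4]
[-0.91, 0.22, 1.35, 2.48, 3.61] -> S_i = -0.91 + 1.13*i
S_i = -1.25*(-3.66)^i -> [-1.25, 4.58, -16.74, 61.28, -224.3]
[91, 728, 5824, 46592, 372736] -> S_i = 91*8^i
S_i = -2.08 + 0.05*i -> [-2.08, -2.03, -1.98, -1.93, -1.88]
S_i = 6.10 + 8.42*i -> [6.1, 14.52, 22.94, 31.36, 39.78]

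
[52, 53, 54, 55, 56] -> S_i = 52 + 1*i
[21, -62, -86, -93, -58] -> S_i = Random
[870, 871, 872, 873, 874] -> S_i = 870 + 1*i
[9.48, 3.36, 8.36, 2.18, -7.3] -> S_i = Random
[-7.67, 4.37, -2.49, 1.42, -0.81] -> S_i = -7.67*(-0.57)^i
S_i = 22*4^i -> [22, 88, 352, 1408, 5632]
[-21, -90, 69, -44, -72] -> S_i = Random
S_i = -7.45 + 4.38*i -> [-7.45, -3.07, 1.31, 5.69, 10.07]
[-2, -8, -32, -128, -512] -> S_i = -2*4^i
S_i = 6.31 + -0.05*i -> [6.31, 6.26, 6.21, 6.16, 6.11]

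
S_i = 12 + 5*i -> [12, 17, 22, 27, 32]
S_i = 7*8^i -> [7, 56, 448, 3584, 28672]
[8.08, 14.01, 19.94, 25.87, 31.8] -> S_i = 8.08 + 5.93*i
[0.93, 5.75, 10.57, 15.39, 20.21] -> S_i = 0.93 + 4.82*i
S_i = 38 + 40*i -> [38, 78, 118, 158, 198]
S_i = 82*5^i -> [82, 410, 2050, 10250, 51250]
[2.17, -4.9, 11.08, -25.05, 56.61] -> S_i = 2.17*(-2.26)^i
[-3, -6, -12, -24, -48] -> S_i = -3*2^i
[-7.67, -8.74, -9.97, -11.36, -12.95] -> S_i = -7.67*1.14^i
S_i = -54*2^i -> [-54, -108, -216, -432, -864]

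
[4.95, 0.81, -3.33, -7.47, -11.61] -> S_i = 4.95 + -4.14*i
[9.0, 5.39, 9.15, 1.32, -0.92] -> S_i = Random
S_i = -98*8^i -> [-98, -784, -6272, -50176, -401408]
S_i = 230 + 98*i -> [230, 328, 426, 524, 622]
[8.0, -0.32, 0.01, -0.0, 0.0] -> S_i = 8.00*(-0.04)^i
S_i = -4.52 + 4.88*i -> [-4.52, 0.36, 5.24, 10.12, 15.0]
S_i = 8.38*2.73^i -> [8.38, 22.88, 62.46, 170.5, 465.47]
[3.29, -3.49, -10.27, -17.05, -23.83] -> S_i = 3.29 + -6.78*i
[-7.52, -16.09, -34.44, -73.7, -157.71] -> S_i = -7.52*2.14^i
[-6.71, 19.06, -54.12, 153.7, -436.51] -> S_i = -6.71*(-2.84)^i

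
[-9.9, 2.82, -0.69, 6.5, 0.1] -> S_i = Random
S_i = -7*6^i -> [-7, -42, -252, -1512, -9072]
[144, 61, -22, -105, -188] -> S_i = 144 + -83*i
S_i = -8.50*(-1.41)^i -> [-8.5, 11.98, -16.9, 23.83, -33.6]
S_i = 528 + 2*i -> [528, 530, 532, 534, 536]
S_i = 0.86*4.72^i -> [0.86, 4.06, 19.16, 90.43, 426.84]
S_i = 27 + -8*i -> [27, 19, 11, 3, -5]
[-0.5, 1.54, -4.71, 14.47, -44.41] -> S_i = -0.50*(-3.07)^i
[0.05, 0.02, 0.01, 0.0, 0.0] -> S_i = 0.05*0.44^i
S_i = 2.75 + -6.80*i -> [2.75, -4.05, -10.85, -17.65, -24.45]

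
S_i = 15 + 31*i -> [15, 46, 77, 108, 139]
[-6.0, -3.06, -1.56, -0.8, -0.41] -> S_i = -6.00*0.51^i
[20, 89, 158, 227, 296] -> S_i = 20 + 69*i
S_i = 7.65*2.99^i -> [7.65, 22.87, 68.39, 204.49, 611.43]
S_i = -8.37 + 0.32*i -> [-8.37, -8.05, -7.73, -7.41, -7.09]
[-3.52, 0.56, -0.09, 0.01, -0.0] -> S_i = -3.52*(-0.16)^i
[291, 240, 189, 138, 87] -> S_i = 291 + -51*i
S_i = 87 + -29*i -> [87, 58, 29, 0, -29]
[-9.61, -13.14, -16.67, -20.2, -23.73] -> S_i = -9.61 + -3.53*i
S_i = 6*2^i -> [6, 12, 24, 48, 96]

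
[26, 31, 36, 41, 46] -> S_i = 26 + 5*i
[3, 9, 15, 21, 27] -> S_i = 3 + 6*i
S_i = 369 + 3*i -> [369, 372, 375, 378, 381]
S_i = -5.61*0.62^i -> [-5.61, -3.48, -2.16, -1.34, -0.83]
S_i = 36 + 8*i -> [36, 44, 52, 60, 68]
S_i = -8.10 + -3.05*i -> [-8.1, -11.15, -14.2, -17.25, -20.3]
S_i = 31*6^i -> [31, 186, 1116, 6696, 40176]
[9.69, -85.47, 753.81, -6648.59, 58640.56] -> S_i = 9.69*(-8.82)^i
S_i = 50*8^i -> [50, 400, 3200, 25600, 204800]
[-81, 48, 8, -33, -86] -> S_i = Random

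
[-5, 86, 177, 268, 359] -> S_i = -5 + 91*i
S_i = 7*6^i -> [7, 42, 252, 1512, 9072]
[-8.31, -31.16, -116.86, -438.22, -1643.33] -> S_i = -8.31*3.75^i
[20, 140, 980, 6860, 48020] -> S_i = 20*7^i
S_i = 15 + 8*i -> [15, 23, 31, 39, 47]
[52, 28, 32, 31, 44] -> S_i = Random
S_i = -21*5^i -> [-21, -105, -525, -2625, -13125]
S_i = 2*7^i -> [2, 14, 98, 686, 4802]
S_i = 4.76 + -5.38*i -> [4.76, -0.62, -6.0, -11.38, -16.76]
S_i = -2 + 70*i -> [-2, 68, 138, 208, 278]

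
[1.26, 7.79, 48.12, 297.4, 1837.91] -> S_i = 1.26*6.18^i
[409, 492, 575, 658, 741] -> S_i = 409 + 83*i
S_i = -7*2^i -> [-7, -14, -28, -56, -112]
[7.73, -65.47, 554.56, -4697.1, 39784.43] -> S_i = 7.73*(-8.47)^i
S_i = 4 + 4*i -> [4, 8, 12, 16, 20]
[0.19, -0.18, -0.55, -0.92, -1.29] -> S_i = 0.19 + -0.37*i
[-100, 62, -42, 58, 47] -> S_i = Random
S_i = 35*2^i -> [35, 70, 140, 280, 560]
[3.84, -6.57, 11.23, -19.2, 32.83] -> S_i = 3.84*(-1.71)^i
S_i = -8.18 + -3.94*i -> [-8.18, -12.12, -16.06, -20.0, -23.94]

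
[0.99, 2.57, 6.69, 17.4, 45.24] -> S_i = 0.99*2.60^i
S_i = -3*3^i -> [-3, -9, -27, -81, -243]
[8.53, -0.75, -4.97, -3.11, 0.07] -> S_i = Random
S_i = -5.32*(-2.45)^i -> [-5.32, 13.03, -31.93, 78.24, -191.68]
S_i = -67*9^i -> [-67, -603, -5427, -48843, -439587]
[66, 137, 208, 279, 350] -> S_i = 66 + 71*i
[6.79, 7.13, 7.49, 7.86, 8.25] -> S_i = 6.79*1.05^i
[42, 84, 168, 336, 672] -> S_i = 42*2^i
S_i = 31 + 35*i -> [31, 66, 101, 136, 171]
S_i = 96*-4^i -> [96, -384, 1536, -6144, 24576]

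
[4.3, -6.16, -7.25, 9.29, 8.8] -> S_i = Random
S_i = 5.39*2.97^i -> [5.39, 16.01, 47.54, 141.21, 419.39]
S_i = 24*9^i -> [24, 216, 1944, 17496, 157464]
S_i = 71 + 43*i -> [71, 114, 157, 200, 243]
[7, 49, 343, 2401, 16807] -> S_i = 7*7^i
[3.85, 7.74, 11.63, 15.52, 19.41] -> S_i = 3.85 + 3.89*i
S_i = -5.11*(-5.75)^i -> [-5.11, 29.38, -168.95, 971.46, -5585.89]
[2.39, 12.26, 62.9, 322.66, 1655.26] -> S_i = 2.39*5.13^i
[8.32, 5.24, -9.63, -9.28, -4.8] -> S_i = Random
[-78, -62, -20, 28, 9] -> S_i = Random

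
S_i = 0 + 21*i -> [0, 21, 42, 63, 84]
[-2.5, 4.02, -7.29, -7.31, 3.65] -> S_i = Random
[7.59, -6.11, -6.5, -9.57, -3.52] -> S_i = Random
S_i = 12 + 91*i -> [12, 103, 194, 285, 376]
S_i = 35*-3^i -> [35, -105, 315, -945, 2835]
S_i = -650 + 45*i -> [-650, -605, -560, -515, -470]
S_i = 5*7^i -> [5, 35, 245, 1715, 12005]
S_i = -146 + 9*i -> [-146, -137, -128, -119, -110]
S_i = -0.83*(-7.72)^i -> [-0.83, 6.41, -49.47, 381.88, -2948.13]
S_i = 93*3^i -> [93, 279, 837, 2511, 7533]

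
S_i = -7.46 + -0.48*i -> [-7.46, -7.94, -8.42, -8.9, -9.38]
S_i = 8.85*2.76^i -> [8.85, 24.43, 67.42, 186.07, 513.55]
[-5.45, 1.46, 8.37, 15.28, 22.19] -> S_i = -5.45 + 6.91*i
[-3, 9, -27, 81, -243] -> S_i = -3*-3^i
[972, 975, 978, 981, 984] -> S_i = 972 + 3*i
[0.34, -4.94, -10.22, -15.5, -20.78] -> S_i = 0.34 + -5.28*i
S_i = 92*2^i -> [92, 184, 368, 736, 1472]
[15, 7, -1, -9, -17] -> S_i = 15 + -8*i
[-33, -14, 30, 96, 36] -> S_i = Random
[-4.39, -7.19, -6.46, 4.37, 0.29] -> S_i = Random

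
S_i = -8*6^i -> [-8, -48, -288, -1728, -10368]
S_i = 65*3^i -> [65, 195, 585, 1755, 5265]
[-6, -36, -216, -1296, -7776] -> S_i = -6*6^i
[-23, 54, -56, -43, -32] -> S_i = Random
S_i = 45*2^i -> [45, 90, 180, 360, 720]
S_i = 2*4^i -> [2, 8, 32, 128, 512]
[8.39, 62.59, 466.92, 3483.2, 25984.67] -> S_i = 8.39*7.46^i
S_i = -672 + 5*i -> [-672, -667, -662, -657, -652]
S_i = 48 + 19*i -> [48, 67, 86, 105, 124]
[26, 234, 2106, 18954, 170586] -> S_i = 26*9^i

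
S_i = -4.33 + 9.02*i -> [-4.33, 4.69, 13.71, 22.73, 31.75]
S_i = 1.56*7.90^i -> [1.56, 12.32, 97.36, 769.14, 6076.21]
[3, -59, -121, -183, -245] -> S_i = 3 + -62*i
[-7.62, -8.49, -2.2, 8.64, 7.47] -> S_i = Random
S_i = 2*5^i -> [2, 10, 50, 250, 1250]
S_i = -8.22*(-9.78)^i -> [-8.22, 80.39, -786.23, 7689.33, -75201.63]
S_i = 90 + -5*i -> [90, 85, 80, 75, 70]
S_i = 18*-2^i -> [18, -36, 72, -144, 288]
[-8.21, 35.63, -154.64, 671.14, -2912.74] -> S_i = -8.21*(-4.34)^i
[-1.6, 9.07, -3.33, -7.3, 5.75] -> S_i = Random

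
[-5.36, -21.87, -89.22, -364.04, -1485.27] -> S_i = -5.36*4.08^i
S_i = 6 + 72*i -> [6, 78, 150, 222, 294]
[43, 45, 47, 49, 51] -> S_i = 43 + 2*i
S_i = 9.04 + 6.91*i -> [9.04, 15.95, 22.86, 29.77, 36.68]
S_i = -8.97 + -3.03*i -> [-8.97, -12.0, -15.03, -18.06, -21.09]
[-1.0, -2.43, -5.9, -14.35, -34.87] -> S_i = -1.00*2.43^i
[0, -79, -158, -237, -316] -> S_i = 0 + -79*i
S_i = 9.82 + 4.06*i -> [9.82, 13.88, 17.94, 22.0, 26.06]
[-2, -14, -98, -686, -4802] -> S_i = -2*7^i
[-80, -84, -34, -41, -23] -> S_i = Random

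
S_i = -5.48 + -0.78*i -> [-5.48, -6.26, -7.04, -7.82, -8.6]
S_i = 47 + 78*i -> [47, 125, 203, 281, 359]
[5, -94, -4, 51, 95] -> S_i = Random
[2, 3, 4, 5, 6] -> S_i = 2 + 1*i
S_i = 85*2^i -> [85, 170, 340, 680, 1360]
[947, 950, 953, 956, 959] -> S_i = 947 + 3*i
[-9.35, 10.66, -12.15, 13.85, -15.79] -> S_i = -9.35*(-1.14)^i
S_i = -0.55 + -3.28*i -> [-0.55, -3.83, -7.11, -10.39, -13.67]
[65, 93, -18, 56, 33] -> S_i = Random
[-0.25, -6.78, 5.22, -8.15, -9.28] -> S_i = Random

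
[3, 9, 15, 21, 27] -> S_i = 3 + 6*i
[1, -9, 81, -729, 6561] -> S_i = 1*-9^i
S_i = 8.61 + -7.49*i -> [8.61, 1.12, -6.37, -13.86, -21.35]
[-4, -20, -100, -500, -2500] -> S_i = -4*5^i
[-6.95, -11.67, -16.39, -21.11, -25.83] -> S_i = -6.95 + -4.72*i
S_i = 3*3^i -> [3, 9, 27, 81, 243]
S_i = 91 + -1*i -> [91, 90, 89, 88, 87]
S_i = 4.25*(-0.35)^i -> [4.25, -1.49, 0.52, -0.18, 0.06]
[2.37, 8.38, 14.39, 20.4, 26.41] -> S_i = 2.37 + 6.01*i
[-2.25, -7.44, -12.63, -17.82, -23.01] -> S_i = -2.25 + -5.19*i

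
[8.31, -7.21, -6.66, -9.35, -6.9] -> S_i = Random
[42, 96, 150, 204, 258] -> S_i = 42 + 54*i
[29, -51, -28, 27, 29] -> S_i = Random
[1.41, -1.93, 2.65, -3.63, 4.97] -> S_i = 1.41*(-1.37)^i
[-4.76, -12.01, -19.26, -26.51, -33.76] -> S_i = -4.76 + -7.25*i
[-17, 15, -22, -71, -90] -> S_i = Random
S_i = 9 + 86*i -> [9, 95, 181, 267, 353]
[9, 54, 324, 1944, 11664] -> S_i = 9*6^i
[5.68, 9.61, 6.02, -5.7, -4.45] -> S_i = Random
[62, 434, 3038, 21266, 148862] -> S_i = 62*7^i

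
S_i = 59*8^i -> [59, 472, 3776, 30208, 241664]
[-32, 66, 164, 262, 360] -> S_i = -32 + 98*i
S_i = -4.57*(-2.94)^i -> [-4.57, 13.44, -39.5, 116.13, -341.43]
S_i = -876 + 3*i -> [-876, -873, -870, -867, -864]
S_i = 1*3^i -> [1, 3, 9, 27, 81]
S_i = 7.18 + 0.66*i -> [7.18, 7.84, 8.5, 9.16, 9.82]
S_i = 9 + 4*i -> [9, 13, 17, 21, 25]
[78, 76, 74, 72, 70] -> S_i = 78 + -2*i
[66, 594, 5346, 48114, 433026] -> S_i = 66*9^i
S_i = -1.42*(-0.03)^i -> [-1.42, 0.04, -0.0, 0.0, -0.0]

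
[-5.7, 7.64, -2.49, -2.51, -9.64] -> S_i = Random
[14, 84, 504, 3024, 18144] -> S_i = 14*6^i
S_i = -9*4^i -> [-9, -36, -144, -576, -2304]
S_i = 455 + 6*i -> [455, 461, 467, 473, 479]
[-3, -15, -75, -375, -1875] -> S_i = -3*5^i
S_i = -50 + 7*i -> [-50, -43, -36, -29, -22]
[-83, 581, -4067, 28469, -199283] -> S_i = -83*-7^i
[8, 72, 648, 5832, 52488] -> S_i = 8*9^i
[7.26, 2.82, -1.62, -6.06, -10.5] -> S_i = 7.26 + -4.44*i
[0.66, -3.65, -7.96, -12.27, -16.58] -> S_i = 0.66 + -4.31*i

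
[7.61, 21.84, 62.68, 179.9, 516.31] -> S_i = 7.61*2.87^i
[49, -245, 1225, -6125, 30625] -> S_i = 49*-5^i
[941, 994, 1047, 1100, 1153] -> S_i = 941 + 53*i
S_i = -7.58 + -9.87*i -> [-7.58, -17.45, -27.32, -37.19, -47.06]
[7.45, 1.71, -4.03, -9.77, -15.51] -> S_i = 7.45 + -5.74*i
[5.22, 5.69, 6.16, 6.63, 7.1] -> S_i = 5.22 + 0.47*i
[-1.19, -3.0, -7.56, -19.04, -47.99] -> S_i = -1.19*2.52^i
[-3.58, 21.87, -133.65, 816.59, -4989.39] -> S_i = -3.58*(-6.11)^i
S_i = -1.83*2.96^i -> [-1.83, -5.42, -16.03, -47.46, -140.48]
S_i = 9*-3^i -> [9, -27, 81, -243, 729]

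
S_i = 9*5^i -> [9, 45, 225, 1125, 5625]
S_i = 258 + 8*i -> [258, 266, 274, 282, 290]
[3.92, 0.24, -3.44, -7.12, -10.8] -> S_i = 3.92 + -3.68*i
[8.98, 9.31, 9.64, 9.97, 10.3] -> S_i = 8.98 + 0.33*i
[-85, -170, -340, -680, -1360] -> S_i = -85*2^i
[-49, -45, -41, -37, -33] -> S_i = -49 + 4*i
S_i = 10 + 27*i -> [10, 37, 64, 91, 118]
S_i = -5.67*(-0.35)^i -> [-5.67, 1.98, -0.69, 0.24, -0.09]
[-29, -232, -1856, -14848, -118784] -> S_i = -29*8^i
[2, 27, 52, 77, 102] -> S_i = 2 + 25*i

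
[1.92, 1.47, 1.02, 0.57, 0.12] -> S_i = 1.92 + -0.45*i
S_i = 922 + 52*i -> [922, 974, 1026, 1078, 1130]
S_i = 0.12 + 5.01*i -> [0.12, 5.13, 10.14, 15.15, 20.16]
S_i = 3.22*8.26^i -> [3.22, 26.6, 219.69, 1814.66, 14989.12]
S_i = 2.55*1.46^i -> [2.55, 3.72, 5.44, 7.94, 11.59]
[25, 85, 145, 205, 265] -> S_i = 25 + 60*i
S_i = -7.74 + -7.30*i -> [-7.74, -15.04, -22.34, -29.64, -36.94]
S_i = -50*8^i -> [-50, -400, -3200, -25600, -204800]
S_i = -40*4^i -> [-40, -160, -640, -2560, -10240]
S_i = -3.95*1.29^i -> [-3.95, -5.1, -6.57, -8.48, -10.94]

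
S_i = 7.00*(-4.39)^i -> [7.0, -30.73, 134.9, -592.23, 2599.9]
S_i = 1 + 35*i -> [1, 36, 71, 106, 141]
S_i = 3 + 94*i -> [3, 97, 191, 285, 379]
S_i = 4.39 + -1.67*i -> [4.39, 2.72, 1.05, -0.62, -2.29]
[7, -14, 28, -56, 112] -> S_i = 7*-2^i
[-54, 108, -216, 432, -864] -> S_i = -54*-2^i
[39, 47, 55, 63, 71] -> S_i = 39 + 8*i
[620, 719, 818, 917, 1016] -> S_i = 620 + 99*i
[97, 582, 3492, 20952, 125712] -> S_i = 97*6^i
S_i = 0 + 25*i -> [0, 25, 50, 75, 100]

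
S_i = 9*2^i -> [9, 18, 36, 72, 144]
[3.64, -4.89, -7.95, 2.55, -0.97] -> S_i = Random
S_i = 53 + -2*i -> [53, 51, 49, 47, 45]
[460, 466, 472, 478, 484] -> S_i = 460 + 6*i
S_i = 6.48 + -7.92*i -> [6.48, -1.44, -9.36, -17.28, -25.2]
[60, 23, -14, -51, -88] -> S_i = 60 + -37*i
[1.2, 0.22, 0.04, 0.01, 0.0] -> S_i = 1.20*0.18^i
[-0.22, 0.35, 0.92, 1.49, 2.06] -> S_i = -0.22 + 0.57*i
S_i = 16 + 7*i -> [16, 23, 30, 37, 44]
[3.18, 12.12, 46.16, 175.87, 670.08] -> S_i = 3.18*3.81^i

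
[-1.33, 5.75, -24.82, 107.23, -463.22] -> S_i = -1.33*(-4.32)^i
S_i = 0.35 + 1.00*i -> [0.35, 1.35, 2.35, 3.35, 4.35]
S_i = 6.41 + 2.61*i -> [6.41, 9.02, 11.63, 14.24, 16.85]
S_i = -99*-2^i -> [-99, 198, -396, 792, -1584]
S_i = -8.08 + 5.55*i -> [-8.08, -2.53, 3.02, 8.57, 14.12]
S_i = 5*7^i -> [5, 35, 245, 1715, 12005]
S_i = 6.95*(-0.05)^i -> [6.95, -0.35, 0.02, -0.0, 0.0]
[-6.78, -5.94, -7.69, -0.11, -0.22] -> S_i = Random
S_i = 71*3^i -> [71, 213, 639, 1917, 5751]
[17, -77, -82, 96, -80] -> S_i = Random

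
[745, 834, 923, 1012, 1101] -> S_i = 745 + 89*i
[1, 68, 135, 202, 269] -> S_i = 1 + 67*i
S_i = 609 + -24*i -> [609, 585, 561, 537, 513]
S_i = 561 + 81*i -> [561, 642, 723, 804, 885]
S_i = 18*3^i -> [18, 54, 162, 486, 1458]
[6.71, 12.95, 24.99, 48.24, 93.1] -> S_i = 6.71*1.93^i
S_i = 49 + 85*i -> [49, 134, 219, 304, 389]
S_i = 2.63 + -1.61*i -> [2.63, 1.02, -0.59, -2.2, -3.81]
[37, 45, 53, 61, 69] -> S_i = 37 + 8*i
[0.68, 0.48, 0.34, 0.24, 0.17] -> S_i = 0.68*0.71^i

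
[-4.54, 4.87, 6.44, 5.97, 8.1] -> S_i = Random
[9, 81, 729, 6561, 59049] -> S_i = 9*9^i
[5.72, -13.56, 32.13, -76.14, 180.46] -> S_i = 5.72*(-2.37)^i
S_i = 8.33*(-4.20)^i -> [8.33, -34.99, 146.94, -617.15, 2592.04]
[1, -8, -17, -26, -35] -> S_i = 1 + -9*i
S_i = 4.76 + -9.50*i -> [4.76, -4.74, -14.24, -23.74, -33.24]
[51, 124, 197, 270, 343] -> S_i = 51 + 73*i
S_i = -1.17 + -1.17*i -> [-1.17, -2.34, -3.51, -4.68, -5.85]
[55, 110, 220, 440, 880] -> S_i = 55*2^i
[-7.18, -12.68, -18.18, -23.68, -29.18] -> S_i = -7.18 + -5.50*i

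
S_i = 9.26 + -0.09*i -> [9.26, 9.17, 9.08, 8.99, 8.9]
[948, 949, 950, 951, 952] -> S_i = 948 + 1*i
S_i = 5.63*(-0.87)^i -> [5.63, -4.9, 4.26, -3.71, 3.23]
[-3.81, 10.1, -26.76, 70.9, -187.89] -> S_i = -3.81*(-2.65)^i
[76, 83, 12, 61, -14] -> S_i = Random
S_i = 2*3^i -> [2, 6, 18, 54, 162]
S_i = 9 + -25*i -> [9, -16, -41, -66, -91]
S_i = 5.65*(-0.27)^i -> [5.65, -1.53, 0.41, -0.11, 0.03]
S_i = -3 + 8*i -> [-3, 5, 13, 21, 29]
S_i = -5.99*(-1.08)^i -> [-5.99, 6.47, -6.99, 7.55, -8.15]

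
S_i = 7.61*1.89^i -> [7.61, 14.38, 27.18, 51.38, 97.1]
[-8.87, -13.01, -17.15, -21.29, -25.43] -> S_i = -8.87 + -4.14*i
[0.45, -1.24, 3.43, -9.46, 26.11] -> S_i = 0.45*(-2.76)^i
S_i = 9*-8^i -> [9, -72, 576, -4608, 36864]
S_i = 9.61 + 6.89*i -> [9.61, 16.5, 23.39, 30.28, 37.17]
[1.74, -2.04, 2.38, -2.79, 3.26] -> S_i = 1.74*(-1.17)^i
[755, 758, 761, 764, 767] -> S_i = 755 + 3*i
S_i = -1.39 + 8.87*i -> [-1.39, 7.48, 16.35, 25.22, 34.09]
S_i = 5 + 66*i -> [5, 71, 137, 203, 269]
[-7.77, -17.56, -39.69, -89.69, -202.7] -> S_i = -7.77*2.26^i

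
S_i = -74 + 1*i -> [-74, -73, -72, -71, -70]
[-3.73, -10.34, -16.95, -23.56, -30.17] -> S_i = -3.73 + -6.61*i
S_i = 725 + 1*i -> [725, 726, 727, 728, 729]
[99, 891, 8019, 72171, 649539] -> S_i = 99*9^i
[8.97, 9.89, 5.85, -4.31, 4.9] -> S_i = Random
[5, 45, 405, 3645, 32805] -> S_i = 5*9^i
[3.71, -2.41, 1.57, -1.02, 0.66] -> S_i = 3.71*(-0.65)^i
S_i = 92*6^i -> [92, 552, 3312, 19872, 119232]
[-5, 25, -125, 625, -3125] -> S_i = -5*-5^i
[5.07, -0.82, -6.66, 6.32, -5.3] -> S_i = Random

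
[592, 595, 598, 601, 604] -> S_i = 592 + 3*i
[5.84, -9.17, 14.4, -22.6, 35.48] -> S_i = 5.84*(-1.57)^i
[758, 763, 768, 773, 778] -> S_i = 758 + 5*i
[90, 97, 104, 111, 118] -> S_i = 90 + 7*i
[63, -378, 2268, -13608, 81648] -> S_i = 63*-6^i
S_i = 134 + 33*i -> [134, 167, 200, 233, 266]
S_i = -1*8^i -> [-1, -8, -64, -512, -4096]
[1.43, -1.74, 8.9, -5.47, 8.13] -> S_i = Random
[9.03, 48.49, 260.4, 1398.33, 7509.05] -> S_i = 9.03*5.37^i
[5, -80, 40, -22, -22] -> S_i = Random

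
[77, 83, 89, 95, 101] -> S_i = 77 + 6*i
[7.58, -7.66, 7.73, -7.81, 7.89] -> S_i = 7.58*(-1.01)^i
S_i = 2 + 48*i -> [2, 50, 98, 146, 194]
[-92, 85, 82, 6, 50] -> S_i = Random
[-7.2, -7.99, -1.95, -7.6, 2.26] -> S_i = Random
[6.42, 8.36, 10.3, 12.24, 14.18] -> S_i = 6.42 + 1.94*i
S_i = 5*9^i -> [5, 45, 405, 3645, 32805]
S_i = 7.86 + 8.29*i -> [7.86, 16.15, 24.44, 32.73, 41.02]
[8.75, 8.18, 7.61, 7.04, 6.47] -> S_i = 8.75 + -0.57*i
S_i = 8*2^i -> [8, 16, 32, 64, 128]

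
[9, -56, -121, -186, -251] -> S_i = 9 + -65*i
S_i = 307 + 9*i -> [307, 316, 325, 334, 343]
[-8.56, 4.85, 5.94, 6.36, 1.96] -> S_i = Random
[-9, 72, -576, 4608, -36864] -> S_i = -9*-8^i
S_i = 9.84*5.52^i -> [9.84, 54.32, 299.83, 1655.05, 9135.9]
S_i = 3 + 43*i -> [3, 46, 89, 132, 175]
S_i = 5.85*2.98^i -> [5.85, 17.43, 51.95, 154.81, 461.34]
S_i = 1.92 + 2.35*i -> [1.92, 4.27, 6.62, 8.97, 11.32]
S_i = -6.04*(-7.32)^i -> [-6.04, 44.21, -323.64, 2369.03, -17341.28]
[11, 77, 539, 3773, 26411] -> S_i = 11*7^i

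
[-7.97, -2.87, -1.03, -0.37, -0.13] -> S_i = -7.97*0.36^i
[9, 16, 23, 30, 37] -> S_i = 9 + 7*i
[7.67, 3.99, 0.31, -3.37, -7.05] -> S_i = 7.67 + -3.68*i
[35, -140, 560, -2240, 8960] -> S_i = 35*-4^i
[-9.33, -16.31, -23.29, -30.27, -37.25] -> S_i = -9.33 + -6.98*i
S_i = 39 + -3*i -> [39, 36, 33, 30, 27]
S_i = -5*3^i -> [-5, -15, -45, -135, -405]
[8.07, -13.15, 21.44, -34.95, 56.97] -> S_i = 8.07*(-1.63)^i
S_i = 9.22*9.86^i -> [9.22, 90.91, 896.36, 8838.16, 87144.22]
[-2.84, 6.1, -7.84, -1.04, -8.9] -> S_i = Random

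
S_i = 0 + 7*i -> [0, 7, 14, 21, 28]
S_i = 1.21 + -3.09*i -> [1.21, -1.88, -4.97, -8.06, -11.15]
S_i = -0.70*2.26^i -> [-0.7, -1.58, -3.58, -8.08, -18.26]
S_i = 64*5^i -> [64, 320, 1600, 8000, 40000]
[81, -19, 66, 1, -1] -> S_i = Random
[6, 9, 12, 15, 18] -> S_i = 6 + 3*i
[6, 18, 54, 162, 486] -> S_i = 6*3^i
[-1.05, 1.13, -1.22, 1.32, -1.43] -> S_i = -1.05*(-1.08)^i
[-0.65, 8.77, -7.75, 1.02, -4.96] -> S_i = Random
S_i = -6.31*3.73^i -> [-6.31, -23.54, -87.79, -327.46, -1221.42]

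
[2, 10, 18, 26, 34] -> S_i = 2 + 8*i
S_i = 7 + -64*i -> [7, -57, -121, -185, -249]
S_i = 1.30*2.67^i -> [1.3, 3.47, 9.27, 24.74, 66.07]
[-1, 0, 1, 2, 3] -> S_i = -1 + 1*i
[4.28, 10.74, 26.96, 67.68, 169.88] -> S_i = 4.28*2.51^i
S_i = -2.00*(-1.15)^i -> [-2.0, 2.3, -2.64, 3.04, -3.5]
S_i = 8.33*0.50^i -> [8.33, 4.16, 2.08, 1.04, 0.52]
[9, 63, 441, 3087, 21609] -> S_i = 9*7^i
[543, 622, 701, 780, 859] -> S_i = 543 + 79*i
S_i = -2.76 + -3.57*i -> [-2.76, -6.33, -9.9, -13.47, -17.04]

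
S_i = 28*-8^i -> [28, -224, 1792, -14336, 114688]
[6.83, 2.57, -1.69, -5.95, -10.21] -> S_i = 6.83 + -4.26*i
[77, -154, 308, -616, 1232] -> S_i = 77*-2^i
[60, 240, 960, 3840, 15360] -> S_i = 60*4^i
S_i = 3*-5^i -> [3, -15, 75, -375, 1875]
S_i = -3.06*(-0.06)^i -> [-3.06, 0.18, -0.01, 0.0, -0.0]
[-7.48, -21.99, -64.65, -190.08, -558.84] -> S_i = -7.48*2.94^i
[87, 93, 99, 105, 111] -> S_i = 87 + 6*i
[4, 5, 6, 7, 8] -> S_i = 4 + 1*i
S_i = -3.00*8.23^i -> [-3.0, -24.69, -203.2, -1672.33, -13763.24]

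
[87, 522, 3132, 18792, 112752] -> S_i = 87*6^i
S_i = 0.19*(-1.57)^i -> [0.19, -0.3, 0.47, -0.74, 1.15]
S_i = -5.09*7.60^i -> [-5.09, -38.68, -294.0, -2234.39, -16981.35]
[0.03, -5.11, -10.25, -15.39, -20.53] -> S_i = 0.03 + -5.14*i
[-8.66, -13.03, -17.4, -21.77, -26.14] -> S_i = -8.66 + -4.37*i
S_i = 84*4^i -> [84, 336, 1344, 5376, 21504]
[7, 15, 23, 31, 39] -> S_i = 7 + 8*i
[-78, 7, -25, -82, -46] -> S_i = Random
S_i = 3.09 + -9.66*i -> [3.09, -6.57, -16.23, -25.89, -35.55]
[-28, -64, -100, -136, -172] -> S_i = -28 + -36*i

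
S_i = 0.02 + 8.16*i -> [0.02, 8.18, 16.34, 24.5, 32.66]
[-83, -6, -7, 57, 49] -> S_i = Random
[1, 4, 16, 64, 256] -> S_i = 1*4^i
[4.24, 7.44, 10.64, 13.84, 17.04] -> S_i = 4.24 + 3.20*i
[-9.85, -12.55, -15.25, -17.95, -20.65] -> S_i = -9.85 + -2.70*i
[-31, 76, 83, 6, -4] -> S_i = Random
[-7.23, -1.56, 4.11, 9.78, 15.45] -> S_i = -7.23 + 5.67*i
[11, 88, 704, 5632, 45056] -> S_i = 11*8^i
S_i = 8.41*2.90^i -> [8.41, 24.39, 70.73, 205.11, 594.82]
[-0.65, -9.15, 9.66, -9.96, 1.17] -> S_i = Random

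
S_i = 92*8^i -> [92, 736, 5888, 47104, 376832]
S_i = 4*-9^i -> [4, -36, 324, -2916, 26244]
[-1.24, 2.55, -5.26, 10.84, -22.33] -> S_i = -1.24*(-2.06)^i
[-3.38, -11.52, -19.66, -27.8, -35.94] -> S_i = -3.38 + -8.14*i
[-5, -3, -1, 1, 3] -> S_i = -5 + 2*i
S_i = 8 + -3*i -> [8, 5, 2, -1, -4]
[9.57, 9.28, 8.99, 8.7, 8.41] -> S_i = 9.57 + -0.29*i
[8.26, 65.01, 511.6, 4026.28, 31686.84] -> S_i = 8.26*7.87^i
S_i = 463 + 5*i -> [463, 468, 473, 478, 483]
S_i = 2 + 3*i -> [2, 5, 8, 11, 14]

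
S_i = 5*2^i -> [5, 10, 20, 40, 80]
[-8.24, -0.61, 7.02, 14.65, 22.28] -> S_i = -8.24 + 7.63*i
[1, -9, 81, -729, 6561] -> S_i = 1*-9^i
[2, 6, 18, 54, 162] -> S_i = 2*3^i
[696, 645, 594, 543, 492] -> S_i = 696 + -51*i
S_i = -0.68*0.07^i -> [-0.68, -0.05, -0.0, -0.0, -0.0]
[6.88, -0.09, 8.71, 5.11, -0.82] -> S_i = Random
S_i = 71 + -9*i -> [71, 62, 53, 44, 35]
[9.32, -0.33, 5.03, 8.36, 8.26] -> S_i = Random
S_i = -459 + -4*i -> [-459, -463, -467, -471, -475]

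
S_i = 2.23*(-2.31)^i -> [2.23, -5.15, 11.9, -27.49, 63.5]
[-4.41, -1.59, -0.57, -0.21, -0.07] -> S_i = -4.41*0.36^i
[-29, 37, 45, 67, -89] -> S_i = Random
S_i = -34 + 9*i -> [-34, -25, -16, -7, 2]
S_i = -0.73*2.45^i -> [-0.73, -1.79, -4.38, -10.74, -26.3]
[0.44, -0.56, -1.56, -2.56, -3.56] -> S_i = 0.44 + -1.00*i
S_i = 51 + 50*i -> [51, 101, 151, 201, 251]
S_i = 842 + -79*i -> [842, 763, 684, 605, 526]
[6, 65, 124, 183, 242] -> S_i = 6 + 59*i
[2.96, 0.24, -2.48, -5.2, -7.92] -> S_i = 2.96 + -2.72*i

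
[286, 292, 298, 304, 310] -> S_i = 286 + 6*i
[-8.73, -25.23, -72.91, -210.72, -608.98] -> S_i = -8.73*2.89^i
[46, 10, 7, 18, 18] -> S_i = Random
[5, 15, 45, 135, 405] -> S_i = 5*3^i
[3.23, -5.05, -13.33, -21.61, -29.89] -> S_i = 3.23 + -8.28*i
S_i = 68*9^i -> [68, 612, 5508, 49572, 446148]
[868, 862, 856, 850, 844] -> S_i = 868 + -6*i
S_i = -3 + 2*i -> [-3, -1, 1, 3, 5]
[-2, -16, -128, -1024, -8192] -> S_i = -2*8^i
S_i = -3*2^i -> [-3, -6, -12, -24, -48]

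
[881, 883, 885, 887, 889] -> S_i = 881 + 2*i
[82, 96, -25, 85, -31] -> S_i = Random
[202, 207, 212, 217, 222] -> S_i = 202 + 5*i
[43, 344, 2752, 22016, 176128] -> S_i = 43*8^i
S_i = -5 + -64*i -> [-5, -69, -133, -197, -261]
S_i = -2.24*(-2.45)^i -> [-2.24, 5.49, -13.45, 32.94, -80.71]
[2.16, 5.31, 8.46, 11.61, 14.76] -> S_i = 2.16 + 3.15*i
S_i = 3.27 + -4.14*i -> [3.27, -0.87, -5.01, -9.15, -13.29]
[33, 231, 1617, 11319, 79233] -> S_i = 33*7^i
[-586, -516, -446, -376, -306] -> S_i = -586 + 70*i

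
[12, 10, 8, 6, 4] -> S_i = 12 + -2*i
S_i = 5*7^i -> [5, 35, 245, 1715, 12005]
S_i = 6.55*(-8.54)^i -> [6.55, -55.94, 477.7, -4079.57, 34839.57]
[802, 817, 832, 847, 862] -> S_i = 802 + 15*i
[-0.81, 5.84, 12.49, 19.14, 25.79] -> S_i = -0.81 + 6.65*i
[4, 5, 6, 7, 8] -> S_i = 4 + 1*i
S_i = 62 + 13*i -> [62, 75, 88, 101, 114]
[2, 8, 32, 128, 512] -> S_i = 2*4^i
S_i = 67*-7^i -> [67, -469, 3283, -22981, 160867]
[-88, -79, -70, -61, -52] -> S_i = -88 + 9*i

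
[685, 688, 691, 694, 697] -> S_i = 685 + 3*i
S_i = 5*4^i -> [5, 20, 80, 320, 1280]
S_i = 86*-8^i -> [86, -688, 5504, -44032, 352256]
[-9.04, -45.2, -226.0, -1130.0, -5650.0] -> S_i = -9.04*5.00^i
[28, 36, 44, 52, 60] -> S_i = 28 + 8*i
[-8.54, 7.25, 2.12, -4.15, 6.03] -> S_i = Random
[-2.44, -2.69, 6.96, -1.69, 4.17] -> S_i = Random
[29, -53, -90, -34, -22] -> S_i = Random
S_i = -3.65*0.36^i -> [-3.65, -1.31, -0.47, -0.17, -0.06]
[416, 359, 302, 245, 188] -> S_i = 416 + -57*i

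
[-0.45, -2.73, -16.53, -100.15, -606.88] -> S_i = -0.45*6.06^i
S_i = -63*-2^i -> [-63, 126, -252, 504, -1008]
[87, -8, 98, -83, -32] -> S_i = Random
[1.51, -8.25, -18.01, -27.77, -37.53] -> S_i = 1.51 + -9.76*i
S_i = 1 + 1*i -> [1, 2, 3, 4, 5]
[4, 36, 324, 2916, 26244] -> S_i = 4*9^i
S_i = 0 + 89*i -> [0, 89, 178, 267, 356]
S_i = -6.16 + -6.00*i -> [-6.16, -12.16, -18.16, -24.16, -30.16]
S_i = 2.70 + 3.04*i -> [2.7, 5.74, 8.78, 11.82, 14.86]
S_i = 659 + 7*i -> [659, 666, 673, 680, 687]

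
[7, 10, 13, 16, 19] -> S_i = 7 + 3*i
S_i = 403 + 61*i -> [403, 464, 525, 586, 647]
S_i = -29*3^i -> [-29, -87, -261, -783, -2349]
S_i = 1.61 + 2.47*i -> [1.61, 4.08, 6.55, 9.02, 11.49]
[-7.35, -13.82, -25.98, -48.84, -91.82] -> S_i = -7.35*1.88^i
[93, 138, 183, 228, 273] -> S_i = 93 + 45*i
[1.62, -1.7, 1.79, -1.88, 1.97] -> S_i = 1.62*(-1.05)^i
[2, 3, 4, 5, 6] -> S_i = 2 + 1*i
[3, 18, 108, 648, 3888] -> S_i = 3*6^i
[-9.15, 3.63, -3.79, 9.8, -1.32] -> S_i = Random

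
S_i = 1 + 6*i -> [1, 7, 13, 19, 25]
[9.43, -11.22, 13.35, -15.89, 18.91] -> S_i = 9.43*(-1.19)^i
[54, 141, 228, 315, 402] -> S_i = 54 + 87*i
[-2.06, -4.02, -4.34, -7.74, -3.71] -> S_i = Random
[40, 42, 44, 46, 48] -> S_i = 40 + 2*i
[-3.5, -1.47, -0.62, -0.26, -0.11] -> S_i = -3.50*0.42^i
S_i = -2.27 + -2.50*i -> [-2.27, -4.77, -7.27, -9.77, -12.27]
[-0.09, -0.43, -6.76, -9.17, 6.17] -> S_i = Random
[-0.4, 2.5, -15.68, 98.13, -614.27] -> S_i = -0.40*(-6.26)^i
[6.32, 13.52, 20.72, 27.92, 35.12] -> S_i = 6.32 + 7.20*i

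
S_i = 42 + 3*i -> [42, 45, 48, 51, 54]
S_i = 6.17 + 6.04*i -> [6.17, 12.21, 18.25, 24.29, 30.33]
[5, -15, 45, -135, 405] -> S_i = 5*-3^i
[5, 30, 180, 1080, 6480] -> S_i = 5*6^i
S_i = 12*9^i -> [12, 108, 972, 8748, 78732]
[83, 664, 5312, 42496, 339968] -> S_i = 83*8^i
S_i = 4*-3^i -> [4, -12, 36, -108, 324]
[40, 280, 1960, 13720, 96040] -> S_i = 40*7^i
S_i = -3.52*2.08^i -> [-3.52, -7.32, -15.23, -31.68, -65.89]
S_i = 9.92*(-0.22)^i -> [9.92, -2.18, 0.48, -0.11, 0.02]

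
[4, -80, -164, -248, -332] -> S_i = 4 + -84*i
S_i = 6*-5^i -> [6, -30, 150, -750, 3750]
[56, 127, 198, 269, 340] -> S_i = 56 + 71*i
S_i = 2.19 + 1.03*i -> [2.19, 3.22, 4.25, 5.28, 6.31]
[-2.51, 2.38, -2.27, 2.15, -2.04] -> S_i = -2.51*(-0.95)^i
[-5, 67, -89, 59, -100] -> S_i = Random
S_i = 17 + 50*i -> [17, 67, 117, 167, 217]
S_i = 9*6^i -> [9, 54, 324, 1944, 11664]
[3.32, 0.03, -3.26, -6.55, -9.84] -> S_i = 3.32 + -3.29*i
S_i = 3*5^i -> [3, 15, 75, 375, 1875]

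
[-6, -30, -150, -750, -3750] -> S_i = -6*5^i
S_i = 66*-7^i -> [66, -462, 3234, -22638, 158466]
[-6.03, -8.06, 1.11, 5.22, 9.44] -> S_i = Random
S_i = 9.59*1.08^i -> [9.59, 10.36, 11.19, 12.08, 13.05]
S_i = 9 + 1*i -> [9, 10, 11, 12, 13]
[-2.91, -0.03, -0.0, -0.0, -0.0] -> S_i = -2.91*0.01^i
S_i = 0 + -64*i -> [0, -64, -128, -192, -256]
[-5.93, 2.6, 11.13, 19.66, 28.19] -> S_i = -5.93 + 8.53*i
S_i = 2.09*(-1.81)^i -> [2.09, -3.78, 6.85, -12.39, 22.43]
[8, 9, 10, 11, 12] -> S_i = 8 + 1*i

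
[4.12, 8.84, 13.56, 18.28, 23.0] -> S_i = 4.12 + 4.72*i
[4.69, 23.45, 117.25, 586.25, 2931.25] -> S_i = 4.69*5.00^i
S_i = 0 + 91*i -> [0, 91, 182, 273, 364]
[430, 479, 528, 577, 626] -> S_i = 430 + 49*i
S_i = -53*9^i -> [-53, -477, -4293, -38637, -347733]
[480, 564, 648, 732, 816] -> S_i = 480 + 84*i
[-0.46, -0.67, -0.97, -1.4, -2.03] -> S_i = -0.46*1.45^i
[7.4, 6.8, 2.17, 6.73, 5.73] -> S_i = Random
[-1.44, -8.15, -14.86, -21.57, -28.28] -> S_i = -1.44 + -6.71*i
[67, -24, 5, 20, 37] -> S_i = Random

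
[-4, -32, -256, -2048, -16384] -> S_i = -4*8^i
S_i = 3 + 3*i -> [3, 6, 9, 12, 15]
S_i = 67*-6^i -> [67, -402, 2412, -14472, 86832]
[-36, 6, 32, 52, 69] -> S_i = Random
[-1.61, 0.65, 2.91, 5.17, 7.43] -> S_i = -1.61 + 2.26*i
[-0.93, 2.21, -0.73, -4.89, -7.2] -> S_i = Random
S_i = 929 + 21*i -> [929, 950, 971, 992, 1013]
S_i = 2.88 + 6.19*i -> [2.88, 9.07, 15.26, 21.45, 27.64]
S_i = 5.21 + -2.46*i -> [5.21, 2.75, 0.29, -2.17, -4.63]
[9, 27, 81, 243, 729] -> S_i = 9*3^i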